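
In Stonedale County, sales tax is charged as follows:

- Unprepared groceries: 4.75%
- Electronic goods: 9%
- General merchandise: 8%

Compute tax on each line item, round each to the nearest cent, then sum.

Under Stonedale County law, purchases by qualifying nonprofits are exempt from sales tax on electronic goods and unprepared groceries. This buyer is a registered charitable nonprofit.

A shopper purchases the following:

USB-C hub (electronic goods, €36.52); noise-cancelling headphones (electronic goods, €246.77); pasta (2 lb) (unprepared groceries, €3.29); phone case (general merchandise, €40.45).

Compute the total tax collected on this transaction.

USB-C hub €36.52: electronic goods, buyer-exempt → 0% → €0.00
Noise-cancelling headphones €246.77: electronic goods, buyer-exempt → 0% → €0.00
Pasta (2 lb) €3.29: unprepared groceries, buyer-exempt → 0% → €0.00
Phone case €40.45: general merchandise → 8% → €3.24
Total tax = €3.24

€3.24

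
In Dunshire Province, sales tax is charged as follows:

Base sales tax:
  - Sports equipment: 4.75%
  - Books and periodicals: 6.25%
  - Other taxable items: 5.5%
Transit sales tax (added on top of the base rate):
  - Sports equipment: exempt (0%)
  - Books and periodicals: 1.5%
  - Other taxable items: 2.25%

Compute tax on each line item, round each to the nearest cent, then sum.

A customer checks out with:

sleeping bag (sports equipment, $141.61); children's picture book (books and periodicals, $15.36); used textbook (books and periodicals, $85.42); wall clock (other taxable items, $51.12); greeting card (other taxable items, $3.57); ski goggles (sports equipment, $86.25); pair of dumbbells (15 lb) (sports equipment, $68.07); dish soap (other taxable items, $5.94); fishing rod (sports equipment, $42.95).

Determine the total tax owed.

Sleeping bag $141.61: sports equipment → 4.75% + 0% transit = 4.75% → $6.73
Children's picture book $15.36: books and periodicals → 6.25% + 1.5% transit = 7.75% → $1.19
Used textbook $85.42: books and periodicals → 6.25% + 1.5% transit = 7.75% → $6.62
Wall clock $51.12: other taxable items → 5.5% + 2.25% transit = 7.75% → $3.96
Greeting card $3.57: other taxable items → 5.5% + 2.25% transit = 7.75% → $0.28
Ski goggles $86.25: sports equipment → 4.75% + 0% transit = 4.75% → $4.10
Pair of dumbbells (15 lb) $68.07: sports equipment → 4.75% + 0% transit = 4.75% → $3.23
Dish soap $5.94: other taxable items → 5.5% + 2.25% transit = 7.75% → $0.46
Fishing rod $42.95: sports equipment → 4.75% + 0% transit = 4.75% → $2.04
Total tax = $6.73 + $1.19 + $6.62 + $3.96 + $0.28 + $4.10 + $3.23 + $0.46 + $2.04 = $28.61

$28.61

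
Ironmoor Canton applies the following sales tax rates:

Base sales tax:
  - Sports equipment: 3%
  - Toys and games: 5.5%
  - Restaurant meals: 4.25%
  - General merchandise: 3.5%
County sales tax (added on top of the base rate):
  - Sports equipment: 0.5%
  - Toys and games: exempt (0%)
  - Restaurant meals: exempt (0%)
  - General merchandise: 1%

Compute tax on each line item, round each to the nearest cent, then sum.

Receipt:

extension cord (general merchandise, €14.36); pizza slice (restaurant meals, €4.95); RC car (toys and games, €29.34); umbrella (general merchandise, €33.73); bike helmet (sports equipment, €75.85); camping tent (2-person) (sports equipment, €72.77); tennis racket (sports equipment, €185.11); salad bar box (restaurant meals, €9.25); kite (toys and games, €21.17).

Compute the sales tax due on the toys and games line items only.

€2.77

RC car €29.34: toys and games → 5.5% + 0% county = 5.5% → €1.61
Kite €21.17: toys and games → 5.5% + 0% county = 5.5% → €1.16
Tax on toys and games = €1.61 + €1.16 = €2.77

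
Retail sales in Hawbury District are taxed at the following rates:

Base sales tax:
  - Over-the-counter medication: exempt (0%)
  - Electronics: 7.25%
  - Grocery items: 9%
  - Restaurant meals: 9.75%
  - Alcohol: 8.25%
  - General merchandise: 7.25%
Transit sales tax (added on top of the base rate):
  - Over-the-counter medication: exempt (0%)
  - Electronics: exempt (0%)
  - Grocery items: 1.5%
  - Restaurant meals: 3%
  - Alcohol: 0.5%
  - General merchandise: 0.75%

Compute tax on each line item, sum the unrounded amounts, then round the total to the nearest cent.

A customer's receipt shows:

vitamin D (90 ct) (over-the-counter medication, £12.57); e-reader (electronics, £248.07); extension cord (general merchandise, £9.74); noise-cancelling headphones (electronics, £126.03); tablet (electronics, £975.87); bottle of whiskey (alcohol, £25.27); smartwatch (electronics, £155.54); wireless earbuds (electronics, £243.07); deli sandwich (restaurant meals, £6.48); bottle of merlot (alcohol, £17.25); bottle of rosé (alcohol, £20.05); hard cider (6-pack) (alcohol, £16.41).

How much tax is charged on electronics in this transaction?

£126.77

E-reader £248.07: electronics → 7.25% + 0% transit = 7.25% → £17.985075
Noise-cancelling headphones £126.03: electronics → 7.25% + 0% transit = 7.25% → £9.137175
Tablet £975.87: electronics → 7.25% + 0% transit = 7.25% → £70.750575
Smartwatch £155.54: electronics → 7.25% + 0% transit = 7.25% → £11.27665
Wireless earbuds £243.07: electronics → 7.25% + 0% transit = 7.25% → £17.622575
Tax on electronics: unrounded sum = £126.77205 → £126.77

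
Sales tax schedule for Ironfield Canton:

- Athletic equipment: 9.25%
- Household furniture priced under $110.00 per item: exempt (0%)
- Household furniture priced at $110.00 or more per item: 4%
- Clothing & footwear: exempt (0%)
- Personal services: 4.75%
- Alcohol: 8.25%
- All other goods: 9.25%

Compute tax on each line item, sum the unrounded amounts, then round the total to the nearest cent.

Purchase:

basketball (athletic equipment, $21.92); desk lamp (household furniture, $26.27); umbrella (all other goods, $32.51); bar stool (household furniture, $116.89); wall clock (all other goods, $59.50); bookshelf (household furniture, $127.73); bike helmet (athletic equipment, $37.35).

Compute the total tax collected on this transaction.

Basketball $21.92: athletic equipment → 9.25% → $2.0276
Desk lamp $26.27: household furniture, under $110.00 → 0% → $0.00
Umbrella $32.51: all other goods → 9.25% → $3.007175
Bar stool $116.89: household furniture, $110.00 or more → 4% → $4.6756
Wall clock $59.50: all other goods → 9.25% → $5.50375
Bookshelf $127.73: household furniture, $110.00 or more → 4% → $5.1092
Bike helmet $37.35: athletic equipment → 9.25% → $3.454875
Unrounded tax sum = $23.7782 → $23.78

$23.78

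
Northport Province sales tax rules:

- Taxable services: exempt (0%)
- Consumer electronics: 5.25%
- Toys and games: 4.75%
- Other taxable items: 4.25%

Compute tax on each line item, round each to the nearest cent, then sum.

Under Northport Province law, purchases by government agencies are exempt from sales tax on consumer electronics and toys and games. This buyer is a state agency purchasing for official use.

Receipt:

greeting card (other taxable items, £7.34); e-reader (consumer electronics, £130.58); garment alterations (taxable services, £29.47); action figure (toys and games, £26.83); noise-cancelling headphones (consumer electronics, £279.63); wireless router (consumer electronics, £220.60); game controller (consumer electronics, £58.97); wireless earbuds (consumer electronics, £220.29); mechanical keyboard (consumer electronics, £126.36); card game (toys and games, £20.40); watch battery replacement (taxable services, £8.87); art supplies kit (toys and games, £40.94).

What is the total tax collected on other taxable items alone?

Greeting card £7.34: other taxable items → 4.25% → £0.31
Tax on other taxable items = £0.31

£0.31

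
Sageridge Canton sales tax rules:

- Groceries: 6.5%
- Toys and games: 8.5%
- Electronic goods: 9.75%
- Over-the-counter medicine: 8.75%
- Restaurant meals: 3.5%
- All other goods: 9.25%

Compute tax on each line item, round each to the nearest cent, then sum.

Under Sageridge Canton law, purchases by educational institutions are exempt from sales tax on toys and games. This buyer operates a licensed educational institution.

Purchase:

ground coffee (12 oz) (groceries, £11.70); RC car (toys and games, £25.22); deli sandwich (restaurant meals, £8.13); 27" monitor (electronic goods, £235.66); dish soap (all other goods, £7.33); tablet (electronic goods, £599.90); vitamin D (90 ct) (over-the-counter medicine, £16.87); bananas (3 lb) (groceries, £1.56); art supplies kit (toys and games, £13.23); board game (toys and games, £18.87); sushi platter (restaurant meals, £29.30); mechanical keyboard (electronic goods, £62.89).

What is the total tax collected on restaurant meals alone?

Deli sandwich £8.13: restaurant meals → 3.5% → £0.28
Sushi platter £29.30: restaurant meals → 3.5% → £1.03
Tax on restaurant meals = £0.28 + £1.03 = £1.31

£1.31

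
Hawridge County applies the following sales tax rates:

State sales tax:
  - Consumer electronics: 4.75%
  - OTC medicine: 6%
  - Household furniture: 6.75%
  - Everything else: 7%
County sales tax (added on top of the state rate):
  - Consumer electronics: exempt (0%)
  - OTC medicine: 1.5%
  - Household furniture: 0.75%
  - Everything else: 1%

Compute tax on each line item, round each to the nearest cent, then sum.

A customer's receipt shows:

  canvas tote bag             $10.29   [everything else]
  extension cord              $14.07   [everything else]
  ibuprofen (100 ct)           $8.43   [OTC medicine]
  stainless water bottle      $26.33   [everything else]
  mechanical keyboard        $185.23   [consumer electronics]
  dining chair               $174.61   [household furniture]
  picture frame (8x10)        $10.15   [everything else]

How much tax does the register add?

$27.40

Canvas tote bag $10.29: everything else → 7% + 1% county = 8% → $0.82
Extension cord $14.07: everything else → 7% + 1% county = 8% → $1.13
Ibuprofen (100 ct) $8.43: OTC medicine → 6% + 1.5% county = 7.5% → $0.63
Stainless water bottle $26.33: everything else → 7% + 1% county = 8% → $2.11
Mechanical keyboard $185.23: consumer electronics → 4.75% + 0% county = 4.75% → $8.80
Dining chair $174.61: household furniture → 6.75% + 0.75% county = 7.5% → $13.10
Picture frame (8x10) $10.15: everything else → 7% + 1% county = 8% → $0.81
Total tax = $0.82 + $1.13 + $0.63 + $2.11 + $8.80 + $13.10 + $0.81 = $27.40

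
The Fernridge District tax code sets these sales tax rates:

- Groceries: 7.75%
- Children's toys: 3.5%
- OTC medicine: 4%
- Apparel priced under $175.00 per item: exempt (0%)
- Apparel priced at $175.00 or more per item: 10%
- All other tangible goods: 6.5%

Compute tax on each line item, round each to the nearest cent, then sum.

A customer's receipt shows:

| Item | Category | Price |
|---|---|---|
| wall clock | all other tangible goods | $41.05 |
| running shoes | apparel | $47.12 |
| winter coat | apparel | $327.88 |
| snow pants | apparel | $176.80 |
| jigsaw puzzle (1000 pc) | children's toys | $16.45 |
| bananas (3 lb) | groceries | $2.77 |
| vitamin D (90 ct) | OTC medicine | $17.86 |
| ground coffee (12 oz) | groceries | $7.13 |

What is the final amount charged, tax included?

$692.25

Wall clock $41.05: all other tangible goods → 6.5% → $2.67
Running shoes $47.12: apparel, under $175.00 → 0% → $0.00
Winter coat $327.88: apparel, $175.00 or more → 10% → $32.79
Snow pants $176.80: apparel, $175.00 or more → 10% → $17.68
Jigsaw puzzle (1000 pc) $16.45: children's toys → 3.5% → $0.58
Bananas (3 lb) $2.77: groceries → 7.75% → $0.21
Vitamin D (90 ct) $17.86: OTC medicine → 4% → $0.71
Ground coffee (12 oz) $7.13: groceries → 7.75% → $0.55
Subtotal = $637.06; tax = $55.19; total due = $692.25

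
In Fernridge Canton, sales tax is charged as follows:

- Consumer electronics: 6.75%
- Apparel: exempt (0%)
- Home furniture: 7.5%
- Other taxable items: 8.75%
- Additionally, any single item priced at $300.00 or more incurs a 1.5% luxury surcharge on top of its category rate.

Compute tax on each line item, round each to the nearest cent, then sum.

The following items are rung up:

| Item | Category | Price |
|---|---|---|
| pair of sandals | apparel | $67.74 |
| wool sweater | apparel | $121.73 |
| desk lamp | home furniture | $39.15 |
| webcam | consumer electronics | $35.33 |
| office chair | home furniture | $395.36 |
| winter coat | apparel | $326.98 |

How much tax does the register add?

$45.80

Pair of sandals $67.74: apparel → 0% → $0.00
Wool sweater $121.73: apparel → 0% → $0.00
Desk lamp $39.15: home furniture → 7.5% → $2.94
Webcam $35.33: consumer electronics → 6.75% → $2.38
Office chair $395.36: home furniture → 7.5% + 1.5% surcharge = 9% → $35.58
Winter coat $326.98: apparel → 0% + 1.5% surcharge = 1.5% → $4.90
Total tax = $2.94 + $2.38 + $35.58 + $4.90 = $45.80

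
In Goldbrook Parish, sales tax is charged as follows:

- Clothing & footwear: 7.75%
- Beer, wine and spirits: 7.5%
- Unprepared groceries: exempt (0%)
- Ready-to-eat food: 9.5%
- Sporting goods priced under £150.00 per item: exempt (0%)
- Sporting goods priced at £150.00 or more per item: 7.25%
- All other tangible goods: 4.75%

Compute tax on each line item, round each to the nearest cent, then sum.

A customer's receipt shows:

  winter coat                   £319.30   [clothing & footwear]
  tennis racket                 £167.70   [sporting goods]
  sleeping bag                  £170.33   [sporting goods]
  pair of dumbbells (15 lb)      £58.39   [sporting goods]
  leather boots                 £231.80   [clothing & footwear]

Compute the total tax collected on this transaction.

Winter coat £319.30: clothing & footwear → 7.75% → £24.75
Tennis racket £167.70: sporting goods, £150.00 or more → 7.25% → £12.16
Sleeping bag £170.33: sporting goods, £150.00 or more → 7.25% → £12.35
Pair of dumbbells (15 lb) £58.39: sporting goods, under £150.00 → 0% → £0.00
Leather boots £231.80: clothing & footwear → 7.75% → £17.96
Total tax = £24.75 + £12.16 + £12.35 + £17.96 = £67.22

£67.22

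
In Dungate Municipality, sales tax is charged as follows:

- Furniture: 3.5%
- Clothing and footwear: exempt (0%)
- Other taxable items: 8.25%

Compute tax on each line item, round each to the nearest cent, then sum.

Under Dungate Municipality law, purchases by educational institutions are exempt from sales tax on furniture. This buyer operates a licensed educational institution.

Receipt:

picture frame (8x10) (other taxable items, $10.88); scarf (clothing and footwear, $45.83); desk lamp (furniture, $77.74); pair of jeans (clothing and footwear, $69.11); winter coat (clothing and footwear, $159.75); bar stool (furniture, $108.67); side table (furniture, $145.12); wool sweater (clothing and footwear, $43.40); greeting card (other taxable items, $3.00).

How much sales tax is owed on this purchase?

Picture frame (8x10) $10.88: other taxable items → 8.25% → $0.90
Scarf $45.83: clothing and footwear → 0% → $0.00
Desk lamp $77.74: furniture, buyer-exempt → 0% → $0.00
Pair of jeans $69.11: clothing and footwear → 0% → $0.00
Winter coat $159.75: clothing and footwear → 0% → $0.00
Bar stool $108.67: furniture, buyer-exempt → 0% → $0.00
Side table $145.12: furniture, buyer-exempt → 0% → $0.00
Wool sweater $43.40: clothing and footwear → 0% → $0.00
Greeting card $3.00: other taxable items → 8.25% → $0.25
Total tax = $0.90 + $0.25 = $1.15

$1.15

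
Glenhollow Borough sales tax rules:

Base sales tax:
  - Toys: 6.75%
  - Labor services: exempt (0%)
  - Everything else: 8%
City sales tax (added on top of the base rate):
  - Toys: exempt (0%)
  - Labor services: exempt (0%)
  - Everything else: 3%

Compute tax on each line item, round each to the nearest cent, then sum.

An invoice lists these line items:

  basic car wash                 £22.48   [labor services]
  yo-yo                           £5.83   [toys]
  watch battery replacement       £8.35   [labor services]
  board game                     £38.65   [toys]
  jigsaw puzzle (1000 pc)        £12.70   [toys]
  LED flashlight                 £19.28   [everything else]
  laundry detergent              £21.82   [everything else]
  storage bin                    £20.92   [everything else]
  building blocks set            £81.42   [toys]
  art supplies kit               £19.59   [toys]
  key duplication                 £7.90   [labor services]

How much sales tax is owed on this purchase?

Basic car wash £22.48: labor services → 0% + 0% city = 0% → £0.00
Yo-yo £5.83: toys → 6.75% + 0% city = 6.75% → £0.39
Watch battery replacement £8.35: labor services → 0% + 0% city = 0% → £0.00
Board game £38.65: toys → 6.75% + 0% city = 6.75% → £2.61
Jigsaw puzzle (1000 pc) £12.70: toys → 6.75% + 0% city = 6.75% → £0.86
LED flashlight £19.28: everything else → 8% + 3% city = 11% → £2.12
Laundry detergent £21.82: everything else → 8% + 3% city = 11% → £2.40
Storage bin £20.92: everything else → 8% + 3% city = 11% → £2.30
Building blocks set £81.42: toys → 6.75% + 0% city = 6.75% → £5.50
Art supplies kit £19.59: toys → 6.75% + 0% city = 6.75% → £1.32
Key duplication £7.90: labor services → 0% + 0% city = 0% → £0.00
Total tax = £0.39 + £2.61 + £0.86 + £2.12 + £2.40 + £2.30 + £5.50 + £1.32 = £17.50

£17.50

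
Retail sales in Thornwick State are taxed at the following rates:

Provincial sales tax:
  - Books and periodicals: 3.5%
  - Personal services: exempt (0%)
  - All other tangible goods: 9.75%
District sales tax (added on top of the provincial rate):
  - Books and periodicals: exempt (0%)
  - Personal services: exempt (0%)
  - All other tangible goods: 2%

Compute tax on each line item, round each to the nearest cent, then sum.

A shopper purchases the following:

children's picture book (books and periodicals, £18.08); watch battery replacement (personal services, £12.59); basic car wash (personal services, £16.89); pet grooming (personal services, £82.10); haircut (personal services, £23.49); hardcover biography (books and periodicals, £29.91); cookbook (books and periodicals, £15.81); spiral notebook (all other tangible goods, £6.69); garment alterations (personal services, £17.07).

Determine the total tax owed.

£3.02

Children's picture book £18.08: books and periodicals → 3.5% + 0% district = 3.5% → £0.63
Watch battery replacement £12.59: personal services → 0% + 0% district = 0% → £0.00
Basic car wash £16.89: personal services → 0% + 0% district = 0% → £0.00
Pet grooming £82.10: personal services → 0% + 0% district = 0% → £0.00
Haircut £23.49: personal services → 0% + 0% district = 0% → £0.00
Hardcover biography £29.91: books and periodicals → 3.5% + 0% district = 3.5% → £1.05
Cookbook £15.81: books and periodicals → 3.5% + 0% district = 3.5% → £0.55
Spiral notebook £6.69: all other tangible goods → 9.75% + 2% district = 11.75% → £0.79
Garment alterations £17.07: personal services → 0% + 0% district = 0% → £0.00
Total tax = £0.63 + £1.05 + £0.55 + £0.79 = £3.02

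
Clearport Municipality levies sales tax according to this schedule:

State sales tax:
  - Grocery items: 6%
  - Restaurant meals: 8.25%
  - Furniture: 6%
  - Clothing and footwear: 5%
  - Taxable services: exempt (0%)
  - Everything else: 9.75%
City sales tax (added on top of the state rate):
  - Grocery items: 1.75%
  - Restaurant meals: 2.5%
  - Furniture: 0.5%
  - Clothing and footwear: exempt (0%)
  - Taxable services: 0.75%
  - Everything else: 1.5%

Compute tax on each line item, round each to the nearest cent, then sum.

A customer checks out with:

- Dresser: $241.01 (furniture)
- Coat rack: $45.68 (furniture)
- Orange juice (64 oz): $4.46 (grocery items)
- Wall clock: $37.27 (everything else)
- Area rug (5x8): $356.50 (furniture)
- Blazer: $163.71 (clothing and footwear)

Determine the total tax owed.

Dresser $241.01: furniture → 6% + 0.5% city = 6.5% → $15.67
Coat rack $45.68: furniture → 6% + 0.5% city = 6.5% → $2.97
Orange juice (64 oz) $4.46: grocery items → 6% + 1.75% city = 7.75% → $0.35
Wall clock $37.27: everything else → 9.75% + 1.5% city = 11.25% → $4.19
Area rug (5x8) $356.50: furniture → 6% + 0.5% city = 6.5% → $23.17
Blazer $163.71: clothing and footwear → 5% + 0% city = 5% → $8.19
Total tax = $15.67 + $2.97 + $0.35 + $4.19 + $23.17 + $8.19 = $54.54

$54.54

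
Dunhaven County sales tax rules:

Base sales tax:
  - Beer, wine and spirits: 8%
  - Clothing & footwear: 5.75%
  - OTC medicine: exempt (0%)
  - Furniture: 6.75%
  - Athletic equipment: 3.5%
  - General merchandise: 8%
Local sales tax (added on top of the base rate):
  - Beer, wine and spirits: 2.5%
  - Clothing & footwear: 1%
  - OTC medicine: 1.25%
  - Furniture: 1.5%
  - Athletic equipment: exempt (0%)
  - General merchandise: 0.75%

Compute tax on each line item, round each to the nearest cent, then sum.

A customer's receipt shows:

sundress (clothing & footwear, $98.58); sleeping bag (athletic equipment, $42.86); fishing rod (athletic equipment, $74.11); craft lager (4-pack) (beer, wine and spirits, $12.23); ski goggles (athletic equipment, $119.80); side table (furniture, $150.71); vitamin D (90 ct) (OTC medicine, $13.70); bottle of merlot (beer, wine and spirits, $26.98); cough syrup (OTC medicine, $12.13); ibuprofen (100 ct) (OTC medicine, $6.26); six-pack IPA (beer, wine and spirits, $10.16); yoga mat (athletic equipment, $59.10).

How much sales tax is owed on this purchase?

Sundress $98.58: clothing & footwear → 5.75% + 1% local = 6.75% → $6.65
Sleeping bag $42.86: athletic equipment → 3.5% + 0% local = 3.5% → $1.50
Fishing rod $74.11: athletic equipment → 3.5% + 0% local = 3.5% → $2.59
Craft lager (4-pack) $12.23: beer, wine and spirits → 8% + 2.5% local = 10.5% → $1.28
Ski goggles $119.80: athletic equipment → 3.5% + 0% local = 3.5% → $4.19
Side table $150.71: furniture → 6.75% + 1.5% local = 8.25% → $12.43
Vitamin D (90 ct) $13.70: OTC medicine → 0% + 1.25% local = 1.25% → $0.17
Bottle of merlot $26.98: beer, wine and spirits → 8% + 2.5% local = 10.5% → $2.83
Cough syrup $12.13: OTC medicine → 0% + 1.25% local = 1.25% → $0.15
Ibuprofen (100 ct) $6.26: OTC medicine → 0% + 1.25% local = 1.25% → $0.08
Six-pack IPA $10.16: beer, wine and spirits → 8% + 2.5% local = 10.5% → $1.07
Yoga mat $59.10: athletic equipment → 3.5% + 0% local = 3.5% → $2.07
Total tax = $6.65 + $1.50 + $2.59 + $1.28 + $4.19 + $12.43 + $0.17 + $2.83 + $0.15 + $0.08 + $1.07 + $2.07 = $35.01

$35.01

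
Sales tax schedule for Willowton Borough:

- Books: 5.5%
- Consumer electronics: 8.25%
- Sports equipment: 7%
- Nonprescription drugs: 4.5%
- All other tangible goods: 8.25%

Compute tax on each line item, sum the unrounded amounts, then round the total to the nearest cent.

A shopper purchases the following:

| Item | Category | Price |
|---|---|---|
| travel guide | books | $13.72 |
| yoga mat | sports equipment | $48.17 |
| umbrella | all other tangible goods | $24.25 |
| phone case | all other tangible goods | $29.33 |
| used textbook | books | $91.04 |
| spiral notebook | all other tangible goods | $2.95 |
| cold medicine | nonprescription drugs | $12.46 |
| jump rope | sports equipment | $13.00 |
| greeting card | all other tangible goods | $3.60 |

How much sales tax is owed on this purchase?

Travel guide $13.72: books → 5.5% → $0.7546
Yoga mat $48.17: sports equipment → 7% → $3.3719
Umbrella $24.25: all other tangible goods → 8.25% → $2.000625
Phone case $29.33: all other tangible goods → 8.25% → $2.419725
Used textbook $91.04: books → 5.5% → $5.0072
Spiral notebook $2.95: all other tangible goods → 8.25% → $0.243375
Cold medicine $12.46: nonprescription drugs → 4.5% → $0.5607
Jump rope $13.00: sports equipment → 7% → $0.91
Greeting card $3.60: all other tangible goods → 8.25% → $0.297
Unrounded tax sum = $15.565125 → $15.57

$15.57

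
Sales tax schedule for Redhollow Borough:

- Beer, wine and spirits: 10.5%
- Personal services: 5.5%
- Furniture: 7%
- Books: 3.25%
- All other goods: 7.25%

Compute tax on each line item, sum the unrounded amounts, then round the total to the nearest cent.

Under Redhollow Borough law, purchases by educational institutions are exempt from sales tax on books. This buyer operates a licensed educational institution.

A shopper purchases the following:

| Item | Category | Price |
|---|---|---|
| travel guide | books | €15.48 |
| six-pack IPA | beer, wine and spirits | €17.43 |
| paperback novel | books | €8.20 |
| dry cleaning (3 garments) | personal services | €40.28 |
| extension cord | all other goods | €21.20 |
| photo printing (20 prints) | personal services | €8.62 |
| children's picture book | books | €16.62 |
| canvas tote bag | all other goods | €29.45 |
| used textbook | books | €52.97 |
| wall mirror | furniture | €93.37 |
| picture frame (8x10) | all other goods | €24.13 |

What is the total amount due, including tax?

€344.23

Travel guide €15.48: books, buyer-exempt → 0% → €0.00
Six-pack IPA €17.43: beer, wine and spirits → 10.5% → €1.83015
Paperback novel €8.20: books, buyer-exempt → 0% → €0.00
Dry cleaning (3 garments) €40.28: personal services → 5.5% → €2.2154
Extension cord €21.20: all other goods → 7.25% → €1.537
Photo printing (20 prints) €8.62: personal services → 5.5% → €0.4741
Children's picture book €16.62: books, buyer-exempt → 0% → €0.00
Canvas tote bag €29.45: all other goods → 7.25% → €2.135125
Used textbook €52.97: books, buyer-exempt → 0% → €0.00
Wall mirror €93.37: furniture → 7% → €6.5359
Picture frame (8x10) €24.13: all other goods → 7.25% → €1.749425
Subtotal = €327.75; unrounded tax = €16.4771 → €16.48; total due = €344.23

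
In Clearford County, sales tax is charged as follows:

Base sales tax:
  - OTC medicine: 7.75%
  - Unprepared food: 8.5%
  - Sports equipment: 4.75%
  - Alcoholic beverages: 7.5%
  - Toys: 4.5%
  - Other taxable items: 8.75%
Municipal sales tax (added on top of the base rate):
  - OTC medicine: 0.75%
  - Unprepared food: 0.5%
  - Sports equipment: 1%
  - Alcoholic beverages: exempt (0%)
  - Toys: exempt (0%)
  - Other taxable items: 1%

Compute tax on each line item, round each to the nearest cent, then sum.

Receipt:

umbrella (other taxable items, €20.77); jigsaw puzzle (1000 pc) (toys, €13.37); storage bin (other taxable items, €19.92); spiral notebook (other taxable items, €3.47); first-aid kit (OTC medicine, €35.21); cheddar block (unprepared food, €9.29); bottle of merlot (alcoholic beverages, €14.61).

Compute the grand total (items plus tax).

€126.48

Umbrella €20.77: other taxable items → 8.75% + 1% municipal = 9.75% → €2.03
Jigsaw puzzle (1000 pc) €13.37: toys → 4.5% + 0% municipal = 4.5% → €0.60
Storage bin €19.92: other taxable items → 8.75% + 1% municipal = 9.75% → €1.94
Spiral notebook €3.47: other taxable items → 8.75% + 1% municipal = 9.75% → €0.34
First-aid kit €35.21: OTC medicine → 7.75% + 0.75% municipal = 8.5% → €2.99
Cheddar block €9.29: unprepared food → 8.5% + 0.5% municipal = 9% → €0.84
Bottle of merlot €14.61: alcoholic beverages → 7.5% + 0% municipal = 7.5% → €1.10
Subtotal = €116.64; tax = €9.84; total due = €126.48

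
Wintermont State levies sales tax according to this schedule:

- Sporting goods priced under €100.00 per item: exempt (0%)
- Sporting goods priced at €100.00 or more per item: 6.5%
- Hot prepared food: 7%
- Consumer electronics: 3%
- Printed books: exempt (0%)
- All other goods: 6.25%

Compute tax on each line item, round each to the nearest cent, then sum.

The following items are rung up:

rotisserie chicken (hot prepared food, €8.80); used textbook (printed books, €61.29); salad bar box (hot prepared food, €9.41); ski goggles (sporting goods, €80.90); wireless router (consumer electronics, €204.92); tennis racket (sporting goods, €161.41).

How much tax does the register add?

Rotisserie chicken €8.80: hot prepared food → 7% → €0.62
Used textbook €61.29: printed books → 0% → €0.00
Salad bar box €9.41: hot prepared food → 7% → €0.66
Ski goggles €80.90: sporting goods, under €100.00 → 0% → €0.00
Wireless router €204.92: consumer electronics → 3% → €6.15
Tennis racket €161.41: sporting goods, €100.00 or more → 6.5% → €10.49
Total tax = €0.62 + €0.66 + €6.15 + €10.49 = €17.92

€17.92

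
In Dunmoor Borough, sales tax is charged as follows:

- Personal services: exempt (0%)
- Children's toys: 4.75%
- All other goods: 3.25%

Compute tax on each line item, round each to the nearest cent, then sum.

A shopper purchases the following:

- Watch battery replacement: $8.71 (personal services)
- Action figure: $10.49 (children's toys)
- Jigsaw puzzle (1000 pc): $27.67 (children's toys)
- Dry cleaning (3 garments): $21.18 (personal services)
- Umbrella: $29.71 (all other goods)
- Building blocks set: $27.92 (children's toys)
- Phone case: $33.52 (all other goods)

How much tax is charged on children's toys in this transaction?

$3.14

Action figure $10.49: children's toys → 4.75% → $0.50
Jigsaw puzzle (1000 pc) $27.67: children's toys → 4.75% → $1.31
Building blocks set $27.92: children's toys → 4.75% → $1.33
Tax on children's toys = $0.50 + $1.31 + $1.33 = $3.14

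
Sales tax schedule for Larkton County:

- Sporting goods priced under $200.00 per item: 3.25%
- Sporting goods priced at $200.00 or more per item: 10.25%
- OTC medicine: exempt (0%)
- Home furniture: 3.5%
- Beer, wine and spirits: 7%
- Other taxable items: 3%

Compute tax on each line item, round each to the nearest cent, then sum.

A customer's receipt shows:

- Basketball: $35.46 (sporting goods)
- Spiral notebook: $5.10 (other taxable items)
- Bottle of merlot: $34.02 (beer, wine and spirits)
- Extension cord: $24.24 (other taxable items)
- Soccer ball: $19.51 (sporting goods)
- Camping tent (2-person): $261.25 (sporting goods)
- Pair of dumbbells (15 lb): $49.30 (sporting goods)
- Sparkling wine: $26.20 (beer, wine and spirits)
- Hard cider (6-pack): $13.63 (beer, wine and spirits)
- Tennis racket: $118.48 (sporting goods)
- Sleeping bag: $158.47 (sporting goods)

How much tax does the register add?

Basketball $35.46: sporting goods, under $200.00 → 3.25% → $1.15
Spiral notebook $5.10: other taxable items → 3% → $0.15
Bottle of merlot $34.02: beer, wine and spirits → 7% → $2.38
Extension cord $24.24: other taxable items → 3% → $0.73
Soccer ball $19.51: sporting goods, under $200.00 → 3.25% → $0.63
Camping tent (2-person) $261.25: sporting goods, $200.00 or more → 10.25% → $26.78
Pair of dumbbells (15 lb) $49.30: sporting goods, under $200.00 → 3.25% → $1.60
Sparkling wine $26.20: beer, wine and spirits → 7% → $1.83
Hard cider (6-pack) $13.63: beer, wine and spirits → 7% → $0.95
Tennis racket $118.48: sporting goods, under $200.00 → 3.25% → $3.85
Sleeping bag $158.47: sporting goods, under $200.00 → 3.25% → $5.15
Total tax = $1.15 + $0.15 + $2.38 + $0.73 + $0.63 + $26.78 + $1.60 + $1.83 + $0.95 + $3.85 + $5.15 = $45.20

$45.20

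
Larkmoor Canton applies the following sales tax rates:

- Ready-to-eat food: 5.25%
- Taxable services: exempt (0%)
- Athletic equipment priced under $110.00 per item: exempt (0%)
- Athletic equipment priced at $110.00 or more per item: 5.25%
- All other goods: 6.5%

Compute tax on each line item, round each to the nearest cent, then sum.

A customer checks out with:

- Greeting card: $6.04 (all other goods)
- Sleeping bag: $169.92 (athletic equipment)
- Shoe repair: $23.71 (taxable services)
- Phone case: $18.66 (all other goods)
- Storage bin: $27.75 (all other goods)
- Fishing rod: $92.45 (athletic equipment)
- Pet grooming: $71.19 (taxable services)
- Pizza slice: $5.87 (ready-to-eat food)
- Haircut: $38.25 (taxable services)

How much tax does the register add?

$12.63

Greeting card $6.04: all other goods → 6.5% → $0.39
Sleeping bag $169.92: athletic equipment, $110.00 or more → 5.25% → $8.92
Shoe repair $23.71: taxable services → 0% → $0.00
Phone case $18.66: all other goods → 6.5% → $1.21
Storage bin $27.75: all other goods → 6.5% → $1.80
Fishing rod $92.45: athletic equipment, under $110.00 → 0% → $0.00
Pet grooming $71.19: taxable services → 0% → $0.00
Pizza slice $5.87: ready-to-eat food → 5.25% → $0.31
Haircut $38.25: taxable services → 0% → $0.00
Total tax = $0.39 + $8.92 + $1.21 + $1.80 + $0.31 = $12.63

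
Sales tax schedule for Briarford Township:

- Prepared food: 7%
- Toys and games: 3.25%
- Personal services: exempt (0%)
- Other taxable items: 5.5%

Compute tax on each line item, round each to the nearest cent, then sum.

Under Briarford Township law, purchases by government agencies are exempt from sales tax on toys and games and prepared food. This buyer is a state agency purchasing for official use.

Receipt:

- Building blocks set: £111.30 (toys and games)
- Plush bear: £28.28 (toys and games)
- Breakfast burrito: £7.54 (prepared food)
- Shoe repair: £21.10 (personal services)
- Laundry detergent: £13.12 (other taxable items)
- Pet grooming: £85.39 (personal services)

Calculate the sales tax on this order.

£0.72

Building blocks set £111.30: toys and games, buyer-exempt → 0% → £0.00
Plush bear £28.28: toys and games, buyer-exempt → 0% → £0.00
Breakfast burrito £7.54: prepared food, buyer-exempt → 0% → £0.00
Shoe repair £21.10: personal services → 0% → £0.00
Laundry detergent £13.12: other taxable items → 5.5% → £0.72
Pet grooming £85.39: personal services → 0% → £0.00
Total tax = £0.72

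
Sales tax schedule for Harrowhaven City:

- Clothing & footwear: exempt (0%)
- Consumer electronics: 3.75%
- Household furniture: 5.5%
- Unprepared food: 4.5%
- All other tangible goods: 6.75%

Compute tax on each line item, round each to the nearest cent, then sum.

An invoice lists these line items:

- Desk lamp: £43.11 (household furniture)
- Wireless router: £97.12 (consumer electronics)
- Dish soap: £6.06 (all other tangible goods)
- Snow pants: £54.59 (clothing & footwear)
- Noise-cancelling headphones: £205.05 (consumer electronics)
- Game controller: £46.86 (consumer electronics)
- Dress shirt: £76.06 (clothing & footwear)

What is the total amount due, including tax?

Desk lamp £43.11: household furniture → 5.5% → £2.37
Wireless router £97.12: consumer electronics → 3.75% → £3.64
Dish soap £6.06: all other tangible goods → 6.75% → £0.41
Snow pants £54.59: clothing & footwear → 0% → £0.00
Noise-cancelling headphones £205.05: consumer electronics → 3.75% → £7.69
Game controller £46.86: consumer electronics → 3.75% → £1.76
Dress shirt £76.06: clothing & footwear → 0% → £0.00
Subtotal = £528.85; tax = £15.87; total due = £544.72

£544.72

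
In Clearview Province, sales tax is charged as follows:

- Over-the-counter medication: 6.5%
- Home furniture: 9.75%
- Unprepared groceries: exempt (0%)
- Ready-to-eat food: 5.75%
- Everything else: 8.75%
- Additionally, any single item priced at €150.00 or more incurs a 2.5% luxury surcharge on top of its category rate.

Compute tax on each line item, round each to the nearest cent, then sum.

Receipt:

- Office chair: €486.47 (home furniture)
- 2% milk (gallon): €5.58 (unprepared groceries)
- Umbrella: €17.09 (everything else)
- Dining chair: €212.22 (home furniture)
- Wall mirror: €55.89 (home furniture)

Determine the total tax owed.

€92.54

Office chair €486.47: home furniture → 9.75% + 2.5% surcharge = 12.25% → €59.59
2% milk (gallon) €5.58: unprepared groceries → 0% → €0.00
Umbrella €17.09: everything else → 8.75% → €1.50
Dining chair €212.22: home furniture → 9.75% + 2.5% surcharge = 12.25% → €26.00
Wall mirror €55.89: home furniture → 9.75% → €5.45
Total tax = €59.59 + €1.50 + €26.00 + €5.45 = €92.54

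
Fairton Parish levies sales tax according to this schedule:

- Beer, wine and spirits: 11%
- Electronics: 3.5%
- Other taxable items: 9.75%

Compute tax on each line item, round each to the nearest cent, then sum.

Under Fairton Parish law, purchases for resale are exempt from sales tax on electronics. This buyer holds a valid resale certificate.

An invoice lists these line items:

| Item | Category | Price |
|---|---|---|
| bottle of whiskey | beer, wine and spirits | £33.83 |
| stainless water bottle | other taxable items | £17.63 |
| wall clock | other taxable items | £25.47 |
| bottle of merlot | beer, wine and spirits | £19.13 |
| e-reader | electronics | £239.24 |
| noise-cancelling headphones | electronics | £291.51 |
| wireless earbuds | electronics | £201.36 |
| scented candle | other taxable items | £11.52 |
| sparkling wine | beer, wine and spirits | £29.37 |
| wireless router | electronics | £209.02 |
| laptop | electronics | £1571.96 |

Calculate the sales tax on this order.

£14.37

Bottle of whiskey £33.83: beer, wine and spirits → 11% → £3.72
Stainless water bottle £17.63: other taxable items → 9.75% → £1.72
Wall clock £25.47: other taxable items → 9.75% → £2.48
Bottle of merlot £19.13: beer, wine and spirits → 11% → £2.10
E-reader £239.24: electronics, buyer-exempt → 0% → £0.00
Noise-cancelling headphones £291.51: electronics, buyer-exempt → 0% → £0.00
Wireless earbuds £201.36: electronics, buyer-exempt → 0% → £0.00
Scented candle £11.52: other taxable items → 9.75% → £1.12
Sparkling wine £29.37: beer, wine and spirits → 11% → £3.23
Wireless router £209.02: electronics, buyer-exempt → 0% → £0.00
Laptop £1571.96: electronics, buyer-exempt → 0% → £0.00
Total tax = £3.72 + £1.72 + £2.48 + £2.10 + £1.12 + £3.23 = £14.37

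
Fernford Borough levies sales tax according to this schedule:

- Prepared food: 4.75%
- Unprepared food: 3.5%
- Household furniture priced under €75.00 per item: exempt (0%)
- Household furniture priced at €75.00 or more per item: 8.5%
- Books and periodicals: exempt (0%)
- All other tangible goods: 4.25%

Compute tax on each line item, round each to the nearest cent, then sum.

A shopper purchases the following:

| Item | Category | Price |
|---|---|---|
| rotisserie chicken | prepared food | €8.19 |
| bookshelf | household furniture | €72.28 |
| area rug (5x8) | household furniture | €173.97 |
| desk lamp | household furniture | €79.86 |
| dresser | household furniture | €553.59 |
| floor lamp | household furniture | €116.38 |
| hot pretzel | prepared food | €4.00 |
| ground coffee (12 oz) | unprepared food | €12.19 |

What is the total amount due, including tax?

€1100.00

Rotisserie chicken €8.19: prepared food → 4.75% → €0.39
Bookshelf €72.28: household furniture, under €75.00 → 0% → €0.00
Area rug (5x8) €173.97: household furniture, €75.00 or more → 8.5% → €14.79
Desk lamp €79.86: household furniture, €75.00 or more → 8.5% → €6.79
Dresser €553.59: household furniture, €75.00 or more → 8.5% → €47.06
Floor lamp €116.38: household furniture, €75.00 or more → 8.5% → €9.89
Hot pretzel €4.00: prepared food → 4.75% → €0.19
Ground coffee (12 oz) €12.19: unprepared food → 3.5% → €0.43
Subtotal = €1020.46; tax = €79.54; total due = €1100.00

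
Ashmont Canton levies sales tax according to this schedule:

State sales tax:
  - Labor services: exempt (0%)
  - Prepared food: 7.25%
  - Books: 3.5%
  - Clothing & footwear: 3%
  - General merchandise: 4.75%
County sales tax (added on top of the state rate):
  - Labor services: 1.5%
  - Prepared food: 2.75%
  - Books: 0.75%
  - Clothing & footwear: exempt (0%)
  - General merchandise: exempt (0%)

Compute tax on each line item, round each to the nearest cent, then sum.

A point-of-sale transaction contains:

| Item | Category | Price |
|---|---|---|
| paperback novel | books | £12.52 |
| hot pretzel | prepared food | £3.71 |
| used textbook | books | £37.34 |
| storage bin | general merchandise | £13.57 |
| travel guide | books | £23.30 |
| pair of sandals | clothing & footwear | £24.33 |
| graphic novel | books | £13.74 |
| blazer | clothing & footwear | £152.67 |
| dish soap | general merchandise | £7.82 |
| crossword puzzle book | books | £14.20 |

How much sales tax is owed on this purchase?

£10.98

Paperback novel £12.52: books → 3.5% + 0.75% county = 4.25% → £0.53
Hot pretzel £3.71: prepared food → 7.25% + 2.75% county = 10% → £0.37
Used textbook £37.34: books → 3.5% + 0.75% county = 4.25% → £1.59
Storage bin £13.57: general merchandise → 4.75% + 0% county = 4.75% → £0.64
Travel guide £23.30: books → 3.5% + 0.75% county = 4.25% → £0.99
Pair of sandals £24.33: clothing & footwear → 3% + 0% county = 3% → £0.73
Graphic novel £13.74: books → 3.5% + 0.75% county = 4.25% → £0.58
Blazer £152.67: clothing & footwear → 3% + 0% county = 3% → £4.58
Dish soap £7.82: general merchandise → 4.75% + 0% county = 4.75% → £0.37
Crossword puzzle book £14.20: books → 3.5% + 0.75% county = 4.25% → £0.60
Total tax = £0.53 + £0.37 + £1.59 + £0.64 + £0.99 + £0.73 + £0.58 + £4.58 + £0.37 + £0.60 = £10.98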